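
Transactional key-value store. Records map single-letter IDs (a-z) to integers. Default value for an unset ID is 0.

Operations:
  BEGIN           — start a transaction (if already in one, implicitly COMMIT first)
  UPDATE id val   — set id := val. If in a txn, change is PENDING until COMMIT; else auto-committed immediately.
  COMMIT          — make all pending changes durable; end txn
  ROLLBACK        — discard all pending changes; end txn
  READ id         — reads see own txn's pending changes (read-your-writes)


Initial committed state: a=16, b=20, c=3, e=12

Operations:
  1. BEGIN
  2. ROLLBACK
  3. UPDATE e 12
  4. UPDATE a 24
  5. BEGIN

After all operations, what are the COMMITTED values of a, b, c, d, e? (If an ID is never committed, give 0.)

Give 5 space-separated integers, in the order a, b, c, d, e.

Answer: 24 20 3 0 12

Derivation:
Initial committed: {a=16, b=20, c=3, e=12}
Op 1: BEGIN: in_txn=True, pending={}
Op 2: ROLLBACK: discarded pending []; in_txn=False
Op 3: UPDATE e=12 (auto-commit; committed e=12)
Op 4: UPDATE a=24 (auto-commit; committed a=24)
Op 5: BEGIN: in_txn=True, pending={}
Final committed: {a=24, b=20, c=3, e=12}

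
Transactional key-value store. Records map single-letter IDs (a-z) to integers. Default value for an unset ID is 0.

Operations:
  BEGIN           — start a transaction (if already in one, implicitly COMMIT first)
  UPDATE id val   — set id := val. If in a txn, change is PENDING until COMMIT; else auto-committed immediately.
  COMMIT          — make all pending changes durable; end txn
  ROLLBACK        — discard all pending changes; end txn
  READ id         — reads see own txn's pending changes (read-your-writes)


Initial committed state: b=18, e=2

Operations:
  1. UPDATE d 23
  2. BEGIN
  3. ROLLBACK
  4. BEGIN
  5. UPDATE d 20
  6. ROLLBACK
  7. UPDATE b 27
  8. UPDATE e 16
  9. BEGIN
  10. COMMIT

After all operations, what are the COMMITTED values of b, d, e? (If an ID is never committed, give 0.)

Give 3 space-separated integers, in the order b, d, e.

Initial committed: {b=18, e=2}
Op 1: UPDATE d=23 (auto-commit; committed d=23)
Op 2: BEGIN: in_txn=True, pending={}
Op 3: ROLLBACK: discarded pending []; in_txn=False
Op 4: BEGIN: in_txn=True, pending={}
Op 5: UPDATE d=20 (pending; pending now {d=20})
Op 6: ROLLBACK: discarded pending ['d']; in_txn=False
Op 7: UPDATE b=27 (auto-commit; committed b=27)
Op 8: UPDATE e=16 (auto-commit; committed e=16)
Op 9: BEGIN: in_txn=True, pending={}
Op 10: COMMIT: merged [] into committed; committed now {b=27, d=23, e=16}
Final committed: {b=27, d=23, e=16}

Answer: 27 23 16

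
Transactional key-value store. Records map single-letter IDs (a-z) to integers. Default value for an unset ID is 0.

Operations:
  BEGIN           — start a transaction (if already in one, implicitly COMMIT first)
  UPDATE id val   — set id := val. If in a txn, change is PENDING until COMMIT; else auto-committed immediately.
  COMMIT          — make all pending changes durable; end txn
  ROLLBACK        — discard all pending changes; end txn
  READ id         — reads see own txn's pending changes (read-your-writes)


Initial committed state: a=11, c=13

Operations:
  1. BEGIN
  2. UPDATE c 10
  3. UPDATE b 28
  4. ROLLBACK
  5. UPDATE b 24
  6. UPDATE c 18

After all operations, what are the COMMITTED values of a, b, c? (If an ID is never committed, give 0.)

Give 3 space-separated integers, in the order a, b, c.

Initial committed: {a=11, c=13}
Op 1: BEGIN: in_txn=True, pending={}
Op 2: UPDATE c=10 (pending; pending now {c=10})
Op 3: UPDATE b=28 (pending; pending now {b=28, c=10})
Op 4: ROLLBACK: discarded pending ['b', 'c']; in_txn=False
Op 5: UPDATE b=24 (auto-commit; committed b=24)
Op 6: UPDATE c=18 (auto-commit; committed c=18)
Final committed: {a=11, b=24, c=18}

Answer: 11 24 18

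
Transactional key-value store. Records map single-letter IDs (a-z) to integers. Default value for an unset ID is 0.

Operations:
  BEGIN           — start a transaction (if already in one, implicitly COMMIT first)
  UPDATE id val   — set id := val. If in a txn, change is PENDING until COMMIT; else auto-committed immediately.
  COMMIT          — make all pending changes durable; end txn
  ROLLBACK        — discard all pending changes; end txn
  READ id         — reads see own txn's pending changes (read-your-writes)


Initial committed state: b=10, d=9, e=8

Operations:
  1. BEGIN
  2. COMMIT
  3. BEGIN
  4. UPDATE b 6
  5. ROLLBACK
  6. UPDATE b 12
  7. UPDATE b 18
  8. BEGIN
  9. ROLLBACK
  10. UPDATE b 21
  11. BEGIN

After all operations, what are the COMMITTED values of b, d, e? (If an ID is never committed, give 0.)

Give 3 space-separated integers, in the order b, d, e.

Initial committed: {b=10, d=9, e=8}
Op 1: BEGIN: in_txn=True, pending={}
Op 2: COMMIT: merged [] into committed; committed now {b=10, d=9, e=8}
Op 3: BEGIN: in_txn=True, pending={}
Op 4: UPDATE b=6 (pending; pending now {b=6})
Op 5: ROLLBACK: discarded pending ['b']; in_txn=False
Op 6: UPDATE b=12 (auto-commit; committed b=12)
Op 7: UPDATE b=18 (auto-commit; committed b=18)
Op 8: BEGIN: in_txn=True, pending={}
Op 9: ROLLBACK: discarded pending []; in_txn=False
Op 10: UPDATE b=21 (auto-commit; committed b=21)
Op 11: BEGIN: in_txn=True, pending={}
Final committed: {b=21, d=9, e=8}

Answer: 21 9 8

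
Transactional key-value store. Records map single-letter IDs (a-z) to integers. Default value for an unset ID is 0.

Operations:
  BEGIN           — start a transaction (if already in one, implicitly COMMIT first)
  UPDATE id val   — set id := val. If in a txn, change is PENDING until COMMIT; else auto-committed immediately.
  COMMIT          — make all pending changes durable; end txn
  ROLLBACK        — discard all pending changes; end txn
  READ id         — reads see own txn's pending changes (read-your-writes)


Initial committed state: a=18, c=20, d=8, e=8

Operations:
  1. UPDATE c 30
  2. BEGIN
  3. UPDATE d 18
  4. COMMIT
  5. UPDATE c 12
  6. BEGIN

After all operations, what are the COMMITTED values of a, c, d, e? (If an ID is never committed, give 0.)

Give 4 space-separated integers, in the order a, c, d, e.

Answer: 18 12 18 8

Derivation:
Initial committed: {a=18, c=20, d=8, e=8}
Op 1: UPDATE c=30 (auto-commit; committed c=30)
Op 2: BEGIN: in_txn=True, pending={}
Op 3: UPDATE d=18 (pending; pending now {d=18})
Op 4: COMMIT: merged ['d'] into committed; committed now {a=18, c=30, d=18, e=8}
Op 5: UPDATE c=12 (auto-commit; committed c=12)
Op 6: BEGIN: in_txn=True, pending={}
Final committed: {a=18, c=12, d=18, e=8}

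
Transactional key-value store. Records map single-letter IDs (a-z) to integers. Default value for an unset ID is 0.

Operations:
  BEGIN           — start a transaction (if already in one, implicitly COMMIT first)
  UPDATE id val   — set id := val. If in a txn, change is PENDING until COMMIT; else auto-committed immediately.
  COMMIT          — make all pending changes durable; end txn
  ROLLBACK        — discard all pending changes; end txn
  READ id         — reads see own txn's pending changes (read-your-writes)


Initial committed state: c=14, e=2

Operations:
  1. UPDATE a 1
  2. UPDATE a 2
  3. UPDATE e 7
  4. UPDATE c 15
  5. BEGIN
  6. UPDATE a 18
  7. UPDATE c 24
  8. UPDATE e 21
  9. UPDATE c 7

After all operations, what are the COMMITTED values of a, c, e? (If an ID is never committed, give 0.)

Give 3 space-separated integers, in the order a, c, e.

Initial committed: {c=14, e=2}
Op 1: UPDATE a=1 (auto-commit; committed a=1)
Op 2: UPDATE a=2 (auto-commit; committed a=2)
Op 3: UPDATE e=7 (auto-commit; committed e=7)
Op 4: UPDATE c=15 (auto-commit; committed c=15)
Op 5: BEGIN: in_txn=True, pending={}
Op 6: UPDATE a=18 (pending; pending now {a=18})
Op 7: UPDATE c=24 (pending; pending now {a=18, c=24})
Op 8: UPDATE e=21 (pending; pending now {a=18, c=24, e=21})
Op 9: UPDATE c=7 (pending; pending now {a=18, c=7, e=21})
Final committed: {a=2, c=15, e=7}

Answer: 2 15 7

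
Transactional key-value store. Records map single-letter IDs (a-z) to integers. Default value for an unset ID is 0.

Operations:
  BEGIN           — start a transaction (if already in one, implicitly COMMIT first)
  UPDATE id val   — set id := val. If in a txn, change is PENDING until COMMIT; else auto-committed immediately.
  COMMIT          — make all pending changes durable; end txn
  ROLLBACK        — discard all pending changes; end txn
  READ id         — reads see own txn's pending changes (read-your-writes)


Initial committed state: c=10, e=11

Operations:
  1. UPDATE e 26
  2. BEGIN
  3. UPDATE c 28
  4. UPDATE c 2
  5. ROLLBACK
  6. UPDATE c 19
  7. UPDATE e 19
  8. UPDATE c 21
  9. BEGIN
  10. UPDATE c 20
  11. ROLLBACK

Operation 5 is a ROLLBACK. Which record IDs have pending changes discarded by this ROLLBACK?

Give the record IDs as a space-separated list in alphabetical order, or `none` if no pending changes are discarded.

Answer: c

Derivation:
Initial committed: {c=10, e=11}
Op 1: UPDATE e=26 (auto-commit; committed e=26)
Op 2: BEGIN: in_txn=True, pending={}
Op 3: UPDATE c=28 (pending; pending now {c=28})
Op 4: UPDATE c=2 (pending; pending now {c=2})
Op 5: ROLLBACK: discarded pending ['c']; in_txn=False
Op 6: UPDATE c=19 (auto-commit; committed c=19)
Op 7: UPDATE e=19 (auto-commit; committed e=19)
Op 8: UPDATE c=21 (auto-commit; committed c=21)
Op 9: BEGIN: in_txn=True, pending={}
Op 10: UPDATE c=20 (pending; pending now {c=20})
Op 11: ROLLBACK: discarded pending ['c']; in_txn=False
ROLLBACK at op 5 discards: ['c']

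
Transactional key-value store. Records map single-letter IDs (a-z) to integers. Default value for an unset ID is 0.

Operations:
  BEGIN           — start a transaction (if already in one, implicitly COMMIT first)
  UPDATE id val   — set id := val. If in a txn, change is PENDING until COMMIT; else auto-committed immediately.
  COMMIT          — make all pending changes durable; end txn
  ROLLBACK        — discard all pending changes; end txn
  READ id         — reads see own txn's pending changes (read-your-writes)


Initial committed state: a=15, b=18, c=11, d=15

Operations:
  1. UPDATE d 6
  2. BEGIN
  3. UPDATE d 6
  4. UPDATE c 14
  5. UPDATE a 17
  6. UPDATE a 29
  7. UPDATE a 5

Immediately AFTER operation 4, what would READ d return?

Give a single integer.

Answer: 6

Derivation:
Initial committed: {a=15, b=18, c=11, d=15}
Op 1: UPDATE d=6 (auto-commit; committed d=6)
Op 2: BEGIN: in_txn=True, pending={}
Op 3: UPDATE d=6 (pending; pending now {d=6})
Op 4: UPDATE c=14 (pending; pending now {c=14, d=6})
After op 4: visible(d) = 6 (pending={c=14, d=6}, committed={a=15, b=18, c=11, d=6})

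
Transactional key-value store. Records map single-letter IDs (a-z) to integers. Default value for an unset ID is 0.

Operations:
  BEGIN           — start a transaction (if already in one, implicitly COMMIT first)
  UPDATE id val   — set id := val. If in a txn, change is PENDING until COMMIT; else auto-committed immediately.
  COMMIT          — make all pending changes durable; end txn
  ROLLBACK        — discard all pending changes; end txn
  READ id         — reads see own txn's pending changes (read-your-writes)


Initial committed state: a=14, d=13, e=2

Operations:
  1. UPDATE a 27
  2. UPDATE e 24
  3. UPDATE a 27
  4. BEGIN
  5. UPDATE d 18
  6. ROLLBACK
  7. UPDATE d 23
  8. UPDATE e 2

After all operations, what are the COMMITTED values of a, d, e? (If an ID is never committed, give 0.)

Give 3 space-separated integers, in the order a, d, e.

Answer: 27 23 2

Derivation:
Initial committed: {a=14, d=13, e=2}
Op 1: UPDATE a=27 (auto-commit; committed a=27)
Op 2: UPDATE e=24 (auto-commit; committed e=24)
Op 3: UPDATE a=27 (auto-commit; committed a=27)
Op 4: BEGIN: in_txn=True, pending={}
Op 5: UPDATE d=18 (pending; pending now {d=18})
Op 6: ROLLBACK: discarded pending ['d']; in_txn=False
Op 7: UPDATE d=23 (auto-commit; committed d=23)
Op 8: UPDATE e=2 (auto-commit; committed e=2)
Final committed: {a=27, d=23, e=2}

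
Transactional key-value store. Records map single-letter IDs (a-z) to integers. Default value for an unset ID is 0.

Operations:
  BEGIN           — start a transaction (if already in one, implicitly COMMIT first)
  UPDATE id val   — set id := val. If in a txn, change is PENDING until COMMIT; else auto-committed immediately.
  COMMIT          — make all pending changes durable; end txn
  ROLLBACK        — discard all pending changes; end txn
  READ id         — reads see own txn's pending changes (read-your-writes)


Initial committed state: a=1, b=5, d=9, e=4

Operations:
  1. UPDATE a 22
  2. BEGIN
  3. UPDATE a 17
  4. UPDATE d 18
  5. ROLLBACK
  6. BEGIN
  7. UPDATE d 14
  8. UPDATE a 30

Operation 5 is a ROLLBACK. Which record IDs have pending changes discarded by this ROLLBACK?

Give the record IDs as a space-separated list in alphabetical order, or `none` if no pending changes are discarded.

Initial committed: {a=1, b=5, d=9, e=4}
Op 1: UPDATE a=22 (auto-commit; committed a=22)
Op 2: BEGIN: in_txn=True, pending={}
Op 3: UPDATE a=17 (pending; pending now {a=17})
Op 4: UPDATE d=18 (pending; pending now {a=17, d=18})
Op 5: ROLLBACK: discarded pending ['a', 'd']; in_txn=False
Op 6: BEGIN: in_txn=True, pending={}
Op 7: UPDATE d=14 (pending; pending now {d=14})
Op 8: UPDATE a=30 (pending; pending now {a=30, d=14})
ROLLBACK at op 5 discards: ['a', 'd']

Answer: a d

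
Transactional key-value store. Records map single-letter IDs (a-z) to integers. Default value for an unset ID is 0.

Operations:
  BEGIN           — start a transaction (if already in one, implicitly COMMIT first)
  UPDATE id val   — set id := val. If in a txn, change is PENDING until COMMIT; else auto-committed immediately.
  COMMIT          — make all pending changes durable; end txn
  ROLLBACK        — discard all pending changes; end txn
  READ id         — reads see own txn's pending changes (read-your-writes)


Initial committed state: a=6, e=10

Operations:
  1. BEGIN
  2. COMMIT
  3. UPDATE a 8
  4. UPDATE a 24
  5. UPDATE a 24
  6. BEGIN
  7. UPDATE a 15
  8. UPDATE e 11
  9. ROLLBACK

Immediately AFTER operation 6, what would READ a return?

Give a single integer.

Answer: 24

Derivation:
Initial committed: {a=6, e=10}
Op 1: BEGIN: in_txn=True, pending={}
Op 2: COMMIT: merged [] into committed; committed now {a=6, e=10}
Op 3: UPDATE a=8 (auto-commit; committed a=8)
Op 4: UPDATE a=24 (auto-commit; committed a=24)
Op 5: UPDATE a=24 (auto-commit; committed a=24)
Op 6: BEGIN: in_txn=True, pending={}
After op 6: visible(a) = 24 (pending={}, committed={a=24, e=10})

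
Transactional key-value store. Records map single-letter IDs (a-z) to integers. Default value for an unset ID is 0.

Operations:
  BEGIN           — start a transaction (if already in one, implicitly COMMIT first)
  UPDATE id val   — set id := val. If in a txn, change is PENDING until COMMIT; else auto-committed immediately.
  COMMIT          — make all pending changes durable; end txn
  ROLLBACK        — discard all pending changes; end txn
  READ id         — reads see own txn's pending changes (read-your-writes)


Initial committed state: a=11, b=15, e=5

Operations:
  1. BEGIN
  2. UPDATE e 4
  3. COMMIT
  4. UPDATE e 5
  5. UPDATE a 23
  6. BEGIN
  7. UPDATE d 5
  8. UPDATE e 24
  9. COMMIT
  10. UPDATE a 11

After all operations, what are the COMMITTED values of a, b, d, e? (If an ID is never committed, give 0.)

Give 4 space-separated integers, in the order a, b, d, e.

Answer: 11 15 5 24

Derivation:
Initial committed: {a=11, b=15, e=5}
Op 1: BEGIN: in_txn=True, pending={}
Op 2: UPDATE e=4 (pending; pending now {e=4})
Op 3: COMMIT: merged ['e'] into committed; committed now {a=11, b=15, e=4}
Op 4: UPDATE e=5 (auto-commit; committed e=5)
Op 5: UPDATE a=23 (auto-commit; committed a=23)
Op 6: BEGIN: in_txn=True, pending={}
Op 7: UPDATE d=5 (pending; pending now {d=5})
Op 8: UPDATE e=24 (pending; pending now {d=5, e=24})
Op 9: COMMIT: merged ['d', 'e'] into committed; committed now {a=23, b=15, d=5, e=24}
Op 10: UPDATE a=11 (auto-commit; committed a=11)
Final committed: {a=11, b=15, d=5, e=24}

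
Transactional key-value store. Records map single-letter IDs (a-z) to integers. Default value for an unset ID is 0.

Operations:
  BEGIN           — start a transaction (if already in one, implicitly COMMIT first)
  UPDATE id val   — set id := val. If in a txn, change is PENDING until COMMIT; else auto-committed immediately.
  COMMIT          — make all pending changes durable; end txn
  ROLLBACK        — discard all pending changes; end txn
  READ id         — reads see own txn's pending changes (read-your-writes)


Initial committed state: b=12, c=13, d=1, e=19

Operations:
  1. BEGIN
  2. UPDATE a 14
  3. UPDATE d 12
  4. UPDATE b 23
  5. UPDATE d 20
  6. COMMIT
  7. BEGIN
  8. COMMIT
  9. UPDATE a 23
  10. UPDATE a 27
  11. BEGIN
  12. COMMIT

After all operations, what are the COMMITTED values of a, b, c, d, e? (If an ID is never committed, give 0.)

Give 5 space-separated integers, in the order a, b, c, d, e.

Initial committed: {b=12, c=13, d=1, e=19}
Op 1: BEGIN: in_txn=True, pending={}
Op 2: UPDATE a=14 (pending; pending now {a=14})
Op 3: UPDATE d=12 (pending; pending now {a=14, d=12})
Op 4: UPDATE b=23 (pending; pending now {a=14, b=23, d=12})
Op 5: UPDATE d=20 (pending; pending now {a=14, b=23, d=20})
Op 6: COMMIT: merged ['a', 'b', 'd'] into committed; committed now {a=14, b=23, c=13, d=20, e=19}
Op 7: BEGIN: in_txn=True, pending={}
Op 8: COMMIT: merged [] into committed; committed now {a=14, b=23, c=13, d=20, e=19}
Op 9: UPDATE a=23 (auto-commit; committed a=23)
Op 10: UPDATE a=27 (auto-commit; committed a=27)
Op 11: BEGIN: in_txn=True, pending={}
Op 12: COMMIT: merged [] into committed; committed now {a=27, b=23, c=13, d=20, e=19}
Final committed: {a=27, b=23, c=13, d=20, e=19}

Answer: 27 23 13 20 19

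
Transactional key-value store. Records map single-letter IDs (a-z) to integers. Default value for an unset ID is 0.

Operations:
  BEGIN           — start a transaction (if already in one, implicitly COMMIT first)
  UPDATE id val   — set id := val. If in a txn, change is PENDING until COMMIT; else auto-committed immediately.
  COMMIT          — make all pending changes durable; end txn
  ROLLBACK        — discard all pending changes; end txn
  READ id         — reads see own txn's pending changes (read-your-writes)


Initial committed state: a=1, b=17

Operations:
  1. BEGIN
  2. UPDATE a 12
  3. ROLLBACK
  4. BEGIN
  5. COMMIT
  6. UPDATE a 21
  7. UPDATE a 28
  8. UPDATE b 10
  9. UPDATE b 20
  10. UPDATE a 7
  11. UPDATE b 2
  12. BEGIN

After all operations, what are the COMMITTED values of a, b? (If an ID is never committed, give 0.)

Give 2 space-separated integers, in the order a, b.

Answer: 7 2

Derivation:
Initial committed: {a=1, b=17}
Op 1: BEGIN: in_txn=True, pending={}
Op 2: UPDATE a=12 (pending; pending now {a=12})
Op 3: ROLLBACK: discarded pending ['a']; in_txn=False
Op 4: BEGIN: in_txn=True, pending={}
Op 5: COMMIT: merged [] into committed; committed now {a=1, b=17}
Op 6: UPDATE a=21 (auto-commit; committed a=21)
Op 7: UPDATE a=28 (auto-commit; committed a=28)
Op 8: UPDATE b=10 (auto-commit; committed b=10)
Op 9: UPDATE b=20 (auto-commit; committed b=20)
Op 10: UPDATE a=7 (auto-commit; committed a=7)
Op 11: UPDATE b=2 (auto-commit; committed b=2)
Op 12: BEGIN: in_txn=True, pending={}
Final committed: {a=7, b=2}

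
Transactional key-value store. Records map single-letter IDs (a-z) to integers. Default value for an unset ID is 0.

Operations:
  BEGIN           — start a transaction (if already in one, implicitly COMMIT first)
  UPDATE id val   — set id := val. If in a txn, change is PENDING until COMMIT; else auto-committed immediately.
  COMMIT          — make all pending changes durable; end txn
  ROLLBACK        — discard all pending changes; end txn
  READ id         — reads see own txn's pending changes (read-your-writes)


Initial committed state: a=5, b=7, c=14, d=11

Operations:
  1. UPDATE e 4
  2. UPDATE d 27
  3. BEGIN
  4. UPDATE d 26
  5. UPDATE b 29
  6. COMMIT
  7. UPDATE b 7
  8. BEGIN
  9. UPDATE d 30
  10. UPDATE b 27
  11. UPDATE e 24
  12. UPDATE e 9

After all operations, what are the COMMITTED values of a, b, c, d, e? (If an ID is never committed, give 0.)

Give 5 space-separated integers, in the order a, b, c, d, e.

Initial committed: {a=5, b=7, c=14, d=11}
Op 1: UPDATE e=4 (auto-commit; committed e=4)
Op 2: UPDATE d=27 (auto-commit; committed d=27)
Op 3: BEGIN: in_txn=True, pending={}
Op 4: UPDATE d=26 (pending; pending now {d=26})
Op 5: UPDATE b=29 (pending; pending now {b=29, d=26})
Op 6: COMMIT: merged ['b', 'd'] into committed; committed now {a=5, b=29, c=14, d=26, e=4}
Op 7: UPDATE b=7 (auto-commit; committed b=7)
Op 8: BEGIN: in_txn=True, pending={}
Op 9: UPDATE d=30 (pending; pending now {d=30})
Op 10: UPDATE b=27 (pending; pending now {b=27, d=30})
Op 11: UPDATE e=24 (pending; pending now {b=27, d=30, e=24})
Op 12: UPDATE e=9 (pending; pending now {b=27, d=30, e=9})
Final committed: {a=5, b=7, c=14, d=26, e=4}

Answer: 5 7 14 26 4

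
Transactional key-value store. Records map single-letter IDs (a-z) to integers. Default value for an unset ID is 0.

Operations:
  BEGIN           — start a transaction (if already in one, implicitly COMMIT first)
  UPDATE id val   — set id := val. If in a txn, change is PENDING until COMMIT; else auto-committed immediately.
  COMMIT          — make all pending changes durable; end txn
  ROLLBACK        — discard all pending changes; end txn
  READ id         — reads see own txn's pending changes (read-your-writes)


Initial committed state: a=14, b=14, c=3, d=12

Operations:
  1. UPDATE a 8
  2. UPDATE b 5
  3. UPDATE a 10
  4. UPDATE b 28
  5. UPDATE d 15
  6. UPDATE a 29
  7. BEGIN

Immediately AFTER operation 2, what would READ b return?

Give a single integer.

Answer: 5

Derivation:
Initial committed: {a=14, b=14, c=3, d=12}
Op 1: UPDATE a=8 (auto-commit; committed a=8)
Op 2: UPDATE b=5 (auto-commit; committed b=5)
After op 2: visible(b) = 5 (pending={}, committed={a=8, b=5, c=3, d=12})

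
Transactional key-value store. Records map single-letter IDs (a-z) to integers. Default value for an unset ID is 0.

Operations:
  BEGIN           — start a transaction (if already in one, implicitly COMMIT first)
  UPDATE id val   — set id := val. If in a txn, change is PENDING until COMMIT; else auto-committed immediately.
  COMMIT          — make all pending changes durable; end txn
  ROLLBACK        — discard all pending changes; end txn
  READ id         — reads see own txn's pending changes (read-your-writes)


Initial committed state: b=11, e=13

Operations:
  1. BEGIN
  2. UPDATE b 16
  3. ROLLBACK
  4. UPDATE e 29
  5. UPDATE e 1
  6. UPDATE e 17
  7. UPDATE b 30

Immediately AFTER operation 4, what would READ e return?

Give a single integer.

Answer: 29

Derivation:
Initial committed: {b=11, e=13}
Op 1: BEGIN: in_txn=True, pending={}
Op 2: UPDATE b=16 (pending; pending now {b=16})
Op 3: ROLLBACK: discarded pending ['b']; in_txn=False
Op 4: UPDATE e=29 (auto-commit; committed e=29)
After op 4: visible(e) = 29 (pending={}, committed={b=11, e=29})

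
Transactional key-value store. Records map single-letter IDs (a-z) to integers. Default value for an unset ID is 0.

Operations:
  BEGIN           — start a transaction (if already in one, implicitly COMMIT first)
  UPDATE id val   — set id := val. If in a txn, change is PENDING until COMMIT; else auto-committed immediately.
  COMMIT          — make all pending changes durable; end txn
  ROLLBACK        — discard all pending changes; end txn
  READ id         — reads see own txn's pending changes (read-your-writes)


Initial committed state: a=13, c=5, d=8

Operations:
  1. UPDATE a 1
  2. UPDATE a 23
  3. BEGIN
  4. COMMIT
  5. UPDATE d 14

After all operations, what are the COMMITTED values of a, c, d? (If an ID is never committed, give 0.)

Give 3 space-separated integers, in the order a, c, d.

Initial committed: {a=13, c=5, d=8}
Op 1: UPDATE a=1 (auto-commit; committed a=1)
Op 2: UPDATE a=23 (auto-commit; committed a=23)
Op 3: BEGIN: in_txn=True, pending={}
Op 4: COMMIT: merged [] into committed; committed now {a=23, c=5, d=8}
Op 5: UPDATE d=14 (auto-commit; committed d=14)
Final committed: {a=23, c=5, d=14}

Answer: 23 5 14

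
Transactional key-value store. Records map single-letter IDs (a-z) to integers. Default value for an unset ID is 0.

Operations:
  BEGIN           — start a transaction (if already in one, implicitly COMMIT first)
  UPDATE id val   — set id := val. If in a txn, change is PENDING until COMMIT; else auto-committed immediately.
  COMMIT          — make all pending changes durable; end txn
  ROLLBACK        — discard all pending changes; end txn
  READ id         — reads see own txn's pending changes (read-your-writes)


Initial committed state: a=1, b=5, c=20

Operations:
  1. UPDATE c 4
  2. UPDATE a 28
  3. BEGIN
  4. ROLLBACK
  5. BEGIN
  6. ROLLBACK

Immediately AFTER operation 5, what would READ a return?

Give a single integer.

Answer: 28

Derivation:
Initial committed: {a=1, b=5, c=20}
Op 1: UPDATE c=4 (auto-commit; committed c=4)
Op 2: UPDATE a=28 (auto-commit; committed a=28)
Op 3: BEGIN: in_txn=True, pending={}
Op 4: ROLLBACK: discarded pending []; in_txn=False
Op 5: BEGIN: in_txn=True, pending={}
After op 5: visible(a) = 28 (pending={}, committed={a=28, b=5, c=4})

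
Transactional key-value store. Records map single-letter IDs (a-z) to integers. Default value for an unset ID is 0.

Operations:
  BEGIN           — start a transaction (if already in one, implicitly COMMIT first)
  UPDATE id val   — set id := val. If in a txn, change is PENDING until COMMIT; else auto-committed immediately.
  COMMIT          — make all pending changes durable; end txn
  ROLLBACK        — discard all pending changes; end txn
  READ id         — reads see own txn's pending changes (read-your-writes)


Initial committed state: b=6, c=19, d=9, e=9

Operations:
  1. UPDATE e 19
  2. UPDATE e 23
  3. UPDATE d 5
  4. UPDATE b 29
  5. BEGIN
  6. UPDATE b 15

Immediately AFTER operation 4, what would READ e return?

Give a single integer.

Answer: 23

Derivation:
Initial committed: {b=6, c=19, d=9, e=9}
Op 1: UPDATE e=19 (auto-commit; committed e=19)
Op 2: UPDATE e=23 (auto-commit; committed e=23)
Op 3: UPDATE d=5 (auto-commit; committed d=5)
Op 4: UPDATE b=29 (auto-commit; committed b=29)
After op 4: visible(e) = 23 (pending={}, committed={b=29, c=19, d=5, e=23})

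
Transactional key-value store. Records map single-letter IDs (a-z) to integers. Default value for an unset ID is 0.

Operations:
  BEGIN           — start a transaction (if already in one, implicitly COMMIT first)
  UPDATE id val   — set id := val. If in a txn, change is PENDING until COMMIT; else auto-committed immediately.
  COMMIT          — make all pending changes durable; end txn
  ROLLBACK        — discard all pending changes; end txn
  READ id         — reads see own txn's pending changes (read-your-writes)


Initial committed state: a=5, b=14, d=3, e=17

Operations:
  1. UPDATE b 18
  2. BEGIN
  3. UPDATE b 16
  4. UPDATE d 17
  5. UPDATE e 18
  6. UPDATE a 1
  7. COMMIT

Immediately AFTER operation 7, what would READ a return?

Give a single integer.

Answer: 1

Derivation:
Initial committed: {a=5, b=14, d=3, e=17}
Op 1: UPDATE b=18 (auto-commit; committed b=18)
Op 2: BEGIN: in_txn=True, pending={}
Op 3: UPDATE b=16 (pending; pending now {b=16})
Op 4: UPDATE d=17 (pending; pending now {b=16, d=17})
Op 5: UPDATE e=18 (pending; pending now {b=16, d=17, e=18})
Op 6: UPDATE a=1 (pending; pending now {a=1, b=16, d=17, e=18})
Op 7: COMMIT: merged ['a', 'b', 'd', 'e'] into committed; committed now {a=1, b=16, d=17, e=18}
After op 7: visible(a) = 1 (pending={}, committed={a=1, b=16, d=17, e=18})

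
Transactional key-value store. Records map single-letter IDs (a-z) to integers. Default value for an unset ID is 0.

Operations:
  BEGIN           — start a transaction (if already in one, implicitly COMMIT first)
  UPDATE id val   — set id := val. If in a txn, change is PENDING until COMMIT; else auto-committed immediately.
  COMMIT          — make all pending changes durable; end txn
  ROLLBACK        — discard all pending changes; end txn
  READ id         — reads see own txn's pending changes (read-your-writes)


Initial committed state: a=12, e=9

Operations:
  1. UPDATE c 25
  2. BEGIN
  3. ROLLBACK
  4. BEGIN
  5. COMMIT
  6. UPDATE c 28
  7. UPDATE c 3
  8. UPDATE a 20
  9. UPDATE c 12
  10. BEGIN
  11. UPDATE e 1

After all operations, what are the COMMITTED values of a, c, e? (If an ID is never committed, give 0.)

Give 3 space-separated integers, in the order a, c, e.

Initial committed: {a=12, e=9}
Op 1: UPDATE c=25 (auto-commit; committed c=25)
Op 2: BEGIN: in_txn=True, pending={}
Op 3: ROLLBACK: discarded pending []; in_txn=False
Op 4: BEGIN: in_txn=True, pending={}
Op 5: COMMIT: merged [] into committed; committed now {a=12, c=25, e=9}
Op 6: UPDATE c=28 (auto-commit; committed c=28)
Op 7: UPDATE c=3 (auto-commit; committed c=3)
Op 8: UPDATE a=20 (auto-commit; committed a=20)
Op 9: UPDATE c=12 (auto-commit; committed c=12)
Op 10: BEGIN: in_txn=True, pending={}
Op 11: UPDATE e=1 (pending; pending now {e=1})
Final committed: {a=20, c=12, e=9}

Answer: 20 12 9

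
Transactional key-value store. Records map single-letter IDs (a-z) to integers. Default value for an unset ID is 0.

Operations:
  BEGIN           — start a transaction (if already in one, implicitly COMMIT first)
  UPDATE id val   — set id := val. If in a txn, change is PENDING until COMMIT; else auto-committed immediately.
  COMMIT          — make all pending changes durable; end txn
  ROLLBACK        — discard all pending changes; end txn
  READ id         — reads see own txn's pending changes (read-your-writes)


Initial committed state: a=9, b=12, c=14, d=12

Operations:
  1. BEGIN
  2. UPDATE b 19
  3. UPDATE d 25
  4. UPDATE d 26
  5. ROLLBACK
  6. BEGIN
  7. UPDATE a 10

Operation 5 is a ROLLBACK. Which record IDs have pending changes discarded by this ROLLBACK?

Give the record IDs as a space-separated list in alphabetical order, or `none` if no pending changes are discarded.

Initial committed: {a=9, b=12, c=14, d=12}
Op 1: BEGIN: in_txn=True, pending={}
Op 2: UPDATE b=19 (pending; pending now {b=19})
Op 3: UPDATE d=25 (pending; pending now {b=19, d=25})
Op 4: UPDATE d=26 (pending; pending now {b=19, d=26})
Op 5: ROLLBACK: discarded pending ['b', 'd']; in_txn=False
Op 6: BEGIN: in_txn=True, pending={}
Op 7: UPDATE a=10 (pending; pending now {a=10})
ROLLBACK at op 5 discards: ['b', 'd']

Answer: b d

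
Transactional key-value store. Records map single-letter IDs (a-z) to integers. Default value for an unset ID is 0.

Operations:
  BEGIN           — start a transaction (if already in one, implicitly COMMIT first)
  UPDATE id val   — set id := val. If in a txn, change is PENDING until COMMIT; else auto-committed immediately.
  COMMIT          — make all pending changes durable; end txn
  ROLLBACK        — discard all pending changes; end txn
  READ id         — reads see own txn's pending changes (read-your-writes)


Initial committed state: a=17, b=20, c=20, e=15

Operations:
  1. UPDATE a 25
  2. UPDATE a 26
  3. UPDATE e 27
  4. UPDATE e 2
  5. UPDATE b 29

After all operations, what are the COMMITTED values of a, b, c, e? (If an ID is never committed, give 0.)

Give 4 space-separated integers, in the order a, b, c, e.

Answer: 26 29 20 2

Derivation:
Initial committed: {a=17, b=20, c=20, e=15}
Op 1: UPDATE a=25 (auto-commit; committed a=25)
Op 2: UPDATE a=26 (auto-commit; committed a=26)
Op 3: UPDATE e=27 (auto-commit; committed e=27)
Op 4: UPDATE e=2 (auto-commit; committed e=2)
Op 5: UPDATE b=29 (auto-commit; committed b=29)
Final committed: {a=26, b=29, c=20, e=2}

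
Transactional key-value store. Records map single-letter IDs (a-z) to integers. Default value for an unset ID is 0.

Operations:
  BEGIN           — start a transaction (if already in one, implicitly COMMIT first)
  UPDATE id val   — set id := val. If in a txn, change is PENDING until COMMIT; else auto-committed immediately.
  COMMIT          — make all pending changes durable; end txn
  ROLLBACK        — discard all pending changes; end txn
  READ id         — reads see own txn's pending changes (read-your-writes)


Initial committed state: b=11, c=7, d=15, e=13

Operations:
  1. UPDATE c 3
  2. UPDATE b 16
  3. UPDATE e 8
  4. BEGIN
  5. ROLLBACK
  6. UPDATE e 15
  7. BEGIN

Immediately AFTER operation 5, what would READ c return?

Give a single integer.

Initial committed: {b=11, c=7, d=15, e=13}
Op 1: UPDATE c=3 (auto-commit; committed c=3)
Op 2: UPDATE b=16 (auto-commit; committed b=16)
Op 3: UPDATE e=8 (auto-commit; committed e=8)
Op 4: BEGIN: in_txn=True, pending={}
Op 5: ROLLBACK: discarded pending []; in_txn=False
After op 5: visible(c) = 3 (pending={}, committed={b=16, c=3, d=15, e=8})

Answer: 3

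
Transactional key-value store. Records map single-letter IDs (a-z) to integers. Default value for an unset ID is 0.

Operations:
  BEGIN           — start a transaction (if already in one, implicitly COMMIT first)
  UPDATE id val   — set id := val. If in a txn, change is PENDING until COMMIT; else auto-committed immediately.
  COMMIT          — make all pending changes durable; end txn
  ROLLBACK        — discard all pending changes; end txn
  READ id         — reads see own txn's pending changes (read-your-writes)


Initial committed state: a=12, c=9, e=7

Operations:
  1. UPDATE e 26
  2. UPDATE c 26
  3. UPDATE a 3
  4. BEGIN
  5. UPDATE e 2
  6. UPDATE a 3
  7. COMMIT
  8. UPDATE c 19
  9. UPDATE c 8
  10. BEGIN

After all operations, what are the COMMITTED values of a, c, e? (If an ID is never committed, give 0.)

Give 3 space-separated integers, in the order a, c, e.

Initial committed: {a=12, c=9, e=7}
Op 1: UPDATE e=26 (auto-commit; committed e=26)
Op 2: UPDATE c=26 (auto-commit; committed c=26)
Op 3: UPDATE a=3 (auto-commit; committed a=3)
Op 4: BEGIN: in_txn=True, pending={}
Op 5: UPDATE e=2 (pending; pending now {e=2})
Op 6: UPDATE a=3 (pending; pending now {a=3, e=2})
Op 7: COMMIT: merged ['a', 'e'] into committed; committed now {a=3, c=26, e=2}
Op 8: UPDATE c=19 (auto-commit; committed c=19)
Op 9: UPDATE c=8 (auto-commit; committed c=8)
Op 10: BEGIN: in_txn=True, pending={}
Final committed: {a=3, c=8, e=2}

Answer: 3 8 2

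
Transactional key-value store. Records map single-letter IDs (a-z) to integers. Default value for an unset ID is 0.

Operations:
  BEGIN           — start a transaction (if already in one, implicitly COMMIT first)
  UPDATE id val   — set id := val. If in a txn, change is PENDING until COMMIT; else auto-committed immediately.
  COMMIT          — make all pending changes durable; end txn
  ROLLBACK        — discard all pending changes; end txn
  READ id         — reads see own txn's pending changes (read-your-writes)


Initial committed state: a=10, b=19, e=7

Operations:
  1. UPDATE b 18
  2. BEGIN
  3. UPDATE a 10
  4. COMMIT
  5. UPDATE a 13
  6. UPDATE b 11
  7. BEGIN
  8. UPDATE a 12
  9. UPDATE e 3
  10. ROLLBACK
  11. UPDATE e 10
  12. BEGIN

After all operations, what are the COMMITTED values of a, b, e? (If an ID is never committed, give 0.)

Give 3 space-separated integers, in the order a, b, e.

Initial committed: {a=10, b=19, e=7}
Op 1: UPDATE b=18 (auto-commit; committed b=18)
Op 2: BEGIN: in_txn=True, pending={}
Op 3: UPDATE a=10 (pending; pending now {a=10})
Op 4: COMMIT: merged ['a'] into committed; committed now {a=10, b=18, e=7}
Op 5: UPDATE a=13 (auto-commit; committed a=13)
Op 6: UPDATE b=11 (auto-commit; committed b=11)
Op 7: BEGIN: in_txn=True, pending={}
Op 8: UPDATE a=12 (pending; pending now {a=12})
Op 9: UPDATE e=3 (pending; pending now {a=12, e=3})
Op 10: ROLLBACK: discarded pending ['a', 'e']; in_txn=False
Op 11: UPDATE e=10 (auto-commit; committed e=10)
Op 12: BEGIN: in_txn=True, pending={}
Final committed: {a=13, b=11, e=10}

Answer: 13 11 10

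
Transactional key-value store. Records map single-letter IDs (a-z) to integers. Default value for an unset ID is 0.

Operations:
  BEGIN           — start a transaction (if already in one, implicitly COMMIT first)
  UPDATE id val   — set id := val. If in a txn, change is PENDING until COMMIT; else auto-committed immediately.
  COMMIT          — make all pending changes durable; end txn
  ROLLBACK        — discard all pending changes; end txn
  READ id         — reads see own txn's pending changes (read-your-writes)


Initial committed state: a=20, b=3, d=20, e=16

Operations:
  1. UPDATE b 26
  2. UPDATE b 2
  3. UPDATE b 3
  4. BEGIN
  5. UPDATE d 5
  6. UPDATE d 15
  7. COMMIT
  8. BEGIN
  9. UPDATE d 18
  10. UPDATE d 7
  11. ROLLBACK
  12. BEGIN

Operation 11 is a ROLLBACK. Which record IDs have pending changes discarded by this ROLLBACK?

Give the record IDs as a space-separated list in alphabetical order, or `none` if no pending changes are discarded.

Initial committed: {a=20, b=3, d=20, e=16}
Op 1: UPDATE b=26 (auto-commit; committed b=26)
Op 2: UPDATE b=2 (auto-commit; committed b=2)
Op 3: UPDATE b=3 (auto-commit; committed b=3)
Op 4: BEGIN: in_txn=True, pending={}
Op 5: UPDATE d=5 (pending; pending now {d=5})
Op 6: UPDATE d=15 (pending; pending now {d=15})
Op 7: COMMIT: merged ['d'] into committed; committed now {a=20, b=3, d=15, e=16}
Op 8: BEGIN: in_txn=True, pending={}
Op 9: UPDATE d=18 (pending; pending now {d=18})
Op 10: UPDATE d=7 (pending; pending now {d=7})
Op 11: ROLLBACK: discarded pending ['d']; in_txn=False
Op 12: BEGIN: in_txn=True, pending={}
ROLLBACK at op 11 discards: ['d']

Answer: d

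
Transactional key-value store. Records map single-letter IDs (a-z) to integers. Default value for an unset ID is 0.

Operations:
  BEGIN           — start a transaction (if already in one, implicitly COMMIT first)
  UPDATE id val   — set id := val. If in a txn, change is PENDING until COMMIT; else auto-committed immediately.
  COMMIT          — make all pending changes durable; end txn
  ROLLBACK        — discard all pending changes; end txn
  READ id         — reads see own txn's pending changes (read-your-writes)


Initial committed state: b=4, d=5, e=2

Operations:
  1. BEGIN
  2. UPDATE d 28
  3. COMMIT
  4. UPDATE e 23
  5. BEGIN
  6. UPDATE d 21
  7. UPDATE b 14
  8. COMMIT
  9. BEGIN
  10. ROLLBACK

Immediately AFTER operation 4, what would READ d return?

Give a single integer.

Answer: 28

Derivation:
Initial committed: {b=4, d=5, e=2}
Op 1: BEGIN: in_txn=True, pending={}
Op 2: UPDATE d=28 (pending; pending now {d=28})
Op 3: COMMIT: merged ['d'] into committed; committed now {b=4, d=28, e=2}
Op 4: UPDATE e=23 (auto-commit; committed e=23)
After op 4: visible(d) = 28 (pending={}, committed={b=4, d=28, e=23})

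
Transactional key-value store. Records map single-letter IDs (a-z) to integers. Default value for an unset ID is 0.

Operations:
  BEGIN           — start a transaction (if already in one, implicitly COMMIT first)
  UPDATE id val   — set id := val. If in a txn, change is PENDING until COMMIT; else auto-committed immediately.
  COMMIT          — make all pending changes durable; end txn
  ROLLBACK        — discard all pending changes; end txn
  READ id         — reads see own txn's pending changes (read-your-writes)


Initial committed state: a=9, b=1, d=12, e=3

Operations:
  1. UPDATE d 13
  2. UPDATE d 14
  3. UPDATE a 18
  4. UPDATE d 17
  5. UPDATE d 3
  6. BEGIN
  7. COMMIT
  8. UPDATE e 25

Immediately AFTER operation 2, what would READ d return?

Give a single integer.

Answer: 14

Derivation:
Initial committed: {a=9, b=1, d=12, e=3}
Op 1: UPDATE d=13 (auto-commit; committed d=13)
Op 2: UPDATE d=14 (auto-commit; committed d=14)
After op 2: visible(d) = 14 (pending={}, committed={a=9, b=1, d=14, e=3})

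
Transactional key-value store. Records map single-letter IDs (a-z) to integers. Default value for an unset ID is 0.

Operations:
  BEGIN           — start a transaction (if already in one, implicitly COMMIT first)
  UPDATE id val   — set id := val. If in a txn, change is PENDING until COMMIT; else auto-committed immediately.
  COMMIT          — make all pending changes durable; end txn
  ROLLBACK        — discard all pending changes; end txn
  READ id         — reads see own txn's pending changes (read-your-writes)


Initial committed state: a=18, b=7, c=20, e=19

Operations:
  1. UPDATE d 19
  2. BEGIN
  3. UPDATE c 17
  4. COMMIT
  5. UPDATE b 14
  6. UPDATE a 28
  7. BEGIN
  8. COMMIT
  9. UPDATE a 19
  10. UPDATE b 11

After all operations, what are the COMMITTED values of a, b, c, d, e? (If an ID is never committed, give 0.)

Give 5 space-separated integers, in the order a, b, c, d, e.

Initial committed: {a=18, b=7, c=20, e=19}
Op 1: UPDATE d=19 (auto-commit; committed d=19)
Op 2: BEGIN: in_txn=True, pending={}
Op 3: UPDATE c=17 (pending; pending now {c=17})
Op 4: COMMIT: merged ['c'] into committed; committed now {a=18, b=7, c=17, d=19, e=19}
Op 5: UPDATE b=14 (auto-commit; committed b=14)
Op 6: UPDATE a=28 (auto-commit; committed a=28)
Op 7: BEGIN: in_txn=True, pending={}
Op 8: COMMIT: merged [] into committed; committed now {a=28, b=14, c=17, d=19, e=19}
Op 9: UPDATE a=19 (auto-commit; committed a=19)
Op 10: UPDATE b=11 (auto-commit; committed b=11)
Final committed: {a=19, b=11, c=17, d=19, e=19}

Answer: 19 11 17 19 19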